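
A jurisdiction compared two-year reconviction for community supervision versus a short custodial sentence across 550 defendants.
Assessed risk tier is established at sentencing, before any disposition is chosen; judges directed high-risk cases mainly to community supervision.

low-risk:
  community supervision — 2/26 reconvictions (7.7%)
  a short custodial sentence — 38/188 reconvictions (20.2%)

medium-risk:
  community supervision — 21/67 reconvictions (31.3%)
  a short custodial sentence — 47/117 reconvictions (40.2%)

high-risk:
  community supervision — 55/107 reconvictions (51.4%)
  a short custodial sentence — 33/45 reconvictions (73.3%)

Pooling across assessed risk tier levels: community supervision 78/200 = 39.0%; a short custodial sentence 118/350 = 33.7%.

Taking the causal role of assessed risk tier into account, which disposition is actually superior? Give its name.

Assessed risk tier is set before the disposition has any effect — it is not caused by the disposition — and it independently drives the outcome. That makes it a confounder, so the causal comparison is within assessed risk tier levels.
Within each level — low-risk: 7.7% vs 20.2%; medium-risk: 31.3% vs 40.2%; high-risk: 51.4% vs 73.3% — community supervision is lower every time.

community supervision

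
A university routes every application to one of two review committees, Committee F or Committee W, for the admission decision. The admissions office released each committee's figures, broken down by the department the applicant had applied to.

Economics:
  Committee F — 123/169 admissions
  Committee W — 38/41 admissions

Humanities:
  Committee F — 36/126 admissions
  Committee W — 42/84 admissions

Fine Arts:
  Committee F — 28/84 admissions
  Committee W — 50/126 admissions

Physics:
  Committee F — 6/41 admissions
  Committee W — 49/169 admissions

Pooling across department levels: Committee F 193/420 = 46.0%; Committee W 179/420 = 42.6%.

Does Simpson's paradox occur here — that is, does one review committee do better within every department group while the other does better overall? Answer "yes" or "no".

Within each department level (Economics 72.8% vs 92.7%; Humanities 28.6% vs 50.0%; Fine Arts 33.3% vs 39.7%; Physics 14.6% vs 29.0%), Committee W has the higher rate every time. Pooled: 46.0% vs 42.6% — Committee F has the higher rate overall. The two comparisons disagree.

yes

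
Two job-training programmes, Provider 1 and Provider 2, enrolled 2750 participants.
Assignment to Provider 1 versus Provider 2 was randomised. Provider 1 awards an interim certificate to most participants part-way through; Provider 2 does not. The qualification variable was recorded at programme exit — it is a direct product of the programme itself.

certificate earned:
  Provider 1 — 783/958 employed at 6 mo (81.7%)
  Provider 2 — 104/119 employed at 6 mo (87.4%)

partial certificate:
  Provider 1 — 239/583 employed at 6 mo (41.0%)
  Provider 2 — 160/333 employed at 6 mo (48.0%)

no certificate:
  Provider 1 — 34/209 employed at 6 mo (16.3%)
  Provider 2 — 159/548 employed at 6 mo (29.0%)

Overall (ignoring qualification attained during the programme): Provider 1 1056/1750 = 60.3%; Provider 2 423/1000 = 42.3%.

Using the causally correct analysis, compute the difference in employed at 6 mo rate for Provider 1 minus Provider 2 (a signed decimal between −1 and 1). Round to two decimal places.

+0.18

Within every qualification attained during the programme level Provider 2 has the higher rate, yet pooled Provider 1 does — Simpson's reversal.
Qualification attained during the programme is downstream of the programme. One should not condition on a consequence of treatment, so the overall rates are the right comparison.
The causal difference is the pooled difference: 0.603 − 0.423 = +0.180.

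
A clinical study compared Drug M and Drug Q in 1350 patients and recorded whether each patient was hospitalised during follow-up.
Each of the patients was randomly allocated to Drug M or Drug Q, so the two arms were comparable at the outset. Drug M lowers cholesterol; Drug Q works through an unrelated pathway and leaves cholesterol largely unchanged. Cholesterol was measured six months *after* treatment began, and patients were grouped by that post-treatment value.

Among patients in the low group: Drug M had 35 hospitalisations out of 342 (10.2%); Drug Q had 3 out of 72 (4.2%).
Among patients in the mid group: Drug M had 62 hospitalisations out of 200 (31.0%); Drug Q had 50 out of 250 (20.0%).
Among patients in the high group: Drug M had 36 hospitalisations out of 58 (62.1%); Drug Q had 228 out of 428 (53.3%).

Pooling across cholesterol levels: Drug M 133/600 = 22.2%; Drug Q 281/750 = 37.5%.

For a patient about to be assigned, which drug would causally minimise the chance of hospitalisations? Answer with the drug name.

Drug M

Stratifying would compare drugs among patients the drugs themselves sorted into cholesterol groups — a form of selection on an intermediate. The unconditioned pooled rates give the total causal effect.
Pooled: Drug M 22.2% vs Drug Q 37.5%; Drug M is lower overall.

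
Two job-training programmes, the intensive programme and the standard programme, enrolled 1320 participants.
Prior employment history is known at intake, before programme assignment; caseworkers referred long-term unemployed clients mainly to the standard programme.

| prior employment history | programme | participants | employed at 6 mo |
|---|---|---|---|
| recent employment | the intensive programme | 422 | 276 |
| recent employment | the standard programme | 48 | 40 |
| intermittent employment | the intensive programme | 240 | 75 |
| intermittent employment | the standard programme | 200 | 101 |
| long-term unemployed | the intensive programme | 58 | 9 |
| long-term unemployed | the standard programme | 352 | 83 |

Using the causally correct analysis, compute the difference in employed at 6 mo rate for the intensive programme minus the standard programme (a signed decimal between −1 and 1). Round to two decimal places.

Prior employment history is set before the programme has any effect — it is not caused by the programme — and it independently drives the outcome. That makes it a confounder, so the causal comparison is within prior employment history levels.
Adjusting over the population distribution of prior employment history: 0.356·(0.654−0.833) + 0.333·(0.312−0.505) + 0.311·(0.155−0.236) = -0.153.

-0.15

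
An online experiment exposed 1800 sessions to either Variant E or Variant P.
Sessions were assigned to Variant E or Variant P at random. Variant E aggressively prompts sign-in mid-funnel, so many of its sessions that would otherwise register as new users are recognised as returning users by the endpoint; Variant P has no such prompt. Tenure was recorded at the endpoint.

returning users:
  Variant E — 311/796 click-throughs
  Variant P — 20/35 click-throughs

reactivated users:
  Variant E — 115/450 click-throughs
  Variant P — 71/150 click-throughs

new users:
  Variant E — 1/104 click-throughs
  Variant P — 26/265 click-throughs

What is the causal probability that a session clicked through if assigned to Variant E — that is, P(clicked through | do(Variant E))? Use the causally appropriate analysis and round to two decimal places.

The stratified and pooled comparisons disagree (Variant P wins within each user tenure; Variant E wins overall), so the answer turns on the causal role of user tenure.
User tenure lies on the pathway variant → user tenure → outcome, so adjusting for it blocks the indirect effect. For the total causal effect of variant, use the unadjusted pooled rates.
So P(outcome | do(Variant E)) is just the pooled rate for Variant E: 427/1350 = 0.316.

0.32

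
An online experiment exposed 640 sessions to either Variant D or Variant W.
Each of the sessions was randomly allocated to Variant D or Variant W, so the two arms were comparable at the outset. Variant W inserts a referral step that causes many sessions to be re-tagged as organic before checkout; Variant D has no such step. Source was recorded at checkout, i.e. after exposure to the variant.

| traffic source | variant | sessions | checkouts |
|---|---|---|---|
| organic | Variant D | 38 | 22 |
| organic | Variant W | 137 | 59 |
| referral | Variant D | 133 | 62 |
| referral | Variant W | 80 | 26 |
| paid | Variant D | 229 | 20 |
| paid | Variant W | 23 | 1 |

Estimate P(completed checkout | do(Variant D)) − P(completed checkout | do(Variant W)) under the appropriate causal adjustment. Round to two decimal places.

Traffic source is downstream of the variant. One should not condition on a consequence of treatment, so the overall rates are the right comparison.
The causal difference is the pooled difference: 0.260 − 0.358 = -0.098.

-0.10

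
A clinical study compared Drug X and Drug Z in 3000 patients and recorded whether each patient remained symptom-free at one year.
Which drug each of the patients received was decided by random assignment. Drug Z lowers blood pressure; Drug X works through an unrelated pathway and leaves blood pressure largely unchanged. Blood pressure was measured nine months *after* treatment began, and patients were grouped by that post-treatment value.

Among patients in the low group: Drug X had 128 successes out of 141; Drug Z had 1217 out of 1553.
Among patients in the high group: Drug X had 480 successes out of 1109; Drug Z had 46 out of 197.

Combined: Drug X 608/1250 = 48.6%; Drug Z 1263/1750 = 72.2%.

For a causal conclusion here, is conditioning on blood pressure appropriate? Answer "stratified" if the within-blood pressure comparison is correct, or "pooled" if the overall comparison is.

Blood pressure here is a post-treatment variable shaped by the drug; conditioning on it would introduce bias rather than remove it. The overall comparison is the causal one.
Pooled: Drug X 48.6% vs Drug Z 72.2%; Drug Z is higher overall.

pooled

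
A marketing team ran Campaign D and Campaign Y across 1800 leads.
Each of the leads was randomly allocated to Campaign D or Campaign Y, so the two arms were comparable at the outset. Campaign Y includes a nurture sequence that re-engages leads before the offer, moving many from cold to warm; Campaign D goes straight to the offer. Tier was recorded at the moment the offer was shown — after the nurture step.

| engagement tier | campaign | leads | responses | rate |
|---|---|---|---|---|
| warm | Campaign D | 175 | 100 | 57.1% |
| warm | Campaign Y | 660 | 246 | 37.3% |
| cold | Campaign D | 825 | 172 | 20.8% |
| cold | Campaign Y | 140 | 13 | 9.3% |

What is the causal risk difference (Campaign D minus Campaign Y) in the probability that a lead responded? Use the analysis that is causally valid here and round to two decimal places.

-0.05

Within every engagement tier level Campaign D has the higher rate, yet pooled Campaign Y does — Simpson's reversal.
Engagement tier is downstream of the campaign. One should not condition on a consequence of treatment, so the overall rates are the right comparison.
The causal difference is the pooled difference: 0.272 − 0.324 = -0.052.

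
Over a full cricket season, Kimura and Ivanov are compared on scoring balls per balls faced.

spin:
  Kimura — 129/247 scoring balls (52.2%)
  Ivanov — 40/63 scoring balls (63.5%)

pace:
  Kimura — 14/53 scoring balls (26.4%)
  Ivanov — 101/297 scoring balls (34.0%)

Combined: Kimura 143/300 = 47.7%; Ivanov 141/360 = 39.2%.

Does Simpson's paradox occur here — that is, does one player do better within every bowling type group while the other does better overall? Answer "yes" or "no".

yes

Within each bowling type level (spin 52.2% vs 63.5%; pace 26.4% vs 34.0%), Ivanov has the higher rate every time. Pooled: 47.7% vs 39.2% — Kimura has the higher rate overall. The two comparisons disagree.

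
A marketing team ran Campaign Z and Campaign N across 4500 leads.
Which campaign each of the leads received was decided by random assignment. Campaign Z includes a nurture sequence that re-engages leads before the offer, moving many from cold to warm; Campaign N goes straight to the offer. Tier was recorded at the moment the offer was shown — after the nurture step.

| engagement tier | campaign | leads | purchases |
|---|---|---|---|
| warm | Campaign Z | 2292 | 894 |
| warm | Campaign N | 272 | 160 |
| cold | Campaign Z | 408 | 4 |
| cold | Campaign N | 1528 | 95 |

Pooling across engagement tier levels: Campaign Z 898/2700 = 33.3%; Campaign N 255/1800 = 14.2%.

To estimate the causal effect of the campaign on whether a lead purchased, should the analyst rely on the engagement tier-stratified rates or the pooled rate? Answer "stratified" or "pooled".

pooled

The engagement tier-specific comparison favours Campaign N throughout, but the pooled figures favour Campaign Z. The question is whether to condition on engagement tier.
Engagement tier is recorded after the campaign and is itself shifted by it — it sits on the causal path from campaign to outcome. Conditioning on a mediator would strip out part of the effect we want; the pooled comparison gives the total causal effect.
Pooled: Campaign Z 33.3% vs Campaign N 14.2%; Campaign Z is higher overall.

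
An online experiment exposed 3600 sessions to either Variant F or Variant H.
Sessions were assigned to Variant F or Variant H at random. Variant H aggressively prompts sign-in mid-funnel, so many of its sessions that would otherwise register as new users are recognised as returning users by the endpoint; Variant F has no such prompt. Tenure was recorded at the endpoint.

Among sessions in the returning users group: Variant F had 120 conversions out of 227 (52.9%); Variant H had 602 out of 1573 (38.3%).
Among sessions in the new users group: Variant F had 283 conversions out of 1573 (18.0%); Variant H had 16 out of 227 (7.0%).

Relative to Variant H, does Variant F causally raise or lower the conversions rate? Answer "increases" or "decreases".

User tenure is recorded after the variant and is itself shifted by it — it sits on the causal path from variant to outcome. Conditioning on a mediator would strip out part of the effect we want; the pooled comparison gives the total causal effect.
Pooled: Variant F 22.4% vs Variant H 34.3%; Variant H is higher overall.

decreases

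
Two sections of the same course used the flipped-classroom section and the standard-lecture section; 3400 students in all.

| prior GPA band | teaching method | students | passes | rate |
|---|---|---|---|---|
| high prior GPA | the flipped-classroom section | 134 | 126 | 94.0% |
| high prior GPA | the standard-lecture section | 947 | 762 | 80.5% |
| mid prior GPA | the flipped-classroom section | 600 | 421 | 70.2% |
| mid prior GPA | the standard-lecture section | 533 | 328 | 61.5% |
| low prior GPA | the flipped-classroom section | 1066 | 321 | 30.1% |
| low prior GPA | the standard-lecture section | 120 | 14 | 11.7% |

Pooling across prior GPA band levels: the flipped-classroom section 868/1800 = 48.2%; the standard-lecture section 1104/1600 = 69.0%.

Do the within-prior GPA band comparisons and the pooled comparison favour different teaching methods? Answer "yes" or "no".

Within each prior GPA band level (high prior GPA 94.0% vs 80.5%; mid prior GPA 70.2% vs 61.5%; low prior GPA 30.1% vs 11.7%), the flipped-classroom section has the higher rate every time. Pooled: 48.2% vs 69.0% — the standard-lecture section has the higher rate overall. The two comparisons disagree.

yes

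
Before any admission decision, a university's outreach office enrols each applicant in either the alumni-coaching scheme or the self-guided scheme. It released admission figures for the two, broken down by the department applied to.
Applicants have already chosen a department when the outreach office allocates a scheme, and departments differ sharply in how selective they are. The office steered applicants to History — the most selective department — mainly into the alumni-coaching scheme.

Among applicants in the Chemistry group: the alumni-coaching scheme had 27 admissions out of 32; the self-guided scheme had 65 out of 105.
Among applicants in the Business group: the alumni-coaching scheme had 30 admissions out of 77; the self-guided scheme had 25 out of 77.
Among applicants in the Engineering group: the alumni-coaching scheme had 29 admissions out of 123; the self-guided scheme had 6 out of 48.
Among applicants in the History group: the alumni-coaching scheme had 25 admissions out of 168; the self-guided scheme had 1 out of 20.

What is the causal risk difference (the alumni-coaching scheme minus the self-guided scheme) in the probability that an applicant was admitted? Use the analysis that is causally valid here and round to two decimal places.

+0.12

Nothing the outreach scheme does changes department; the imbalance is an allocation artefact. With department also predicting the outcome, the pooled figure is confounded, and the within-stratum comparison is the causal one.
Adjusting over the population distribution of department: 0.211·(0.844−0.619) + 0.237·(0.390−0.325) + 0.263·(0.236−0.125) + 0.289·(0.149−0.050) = +0.120.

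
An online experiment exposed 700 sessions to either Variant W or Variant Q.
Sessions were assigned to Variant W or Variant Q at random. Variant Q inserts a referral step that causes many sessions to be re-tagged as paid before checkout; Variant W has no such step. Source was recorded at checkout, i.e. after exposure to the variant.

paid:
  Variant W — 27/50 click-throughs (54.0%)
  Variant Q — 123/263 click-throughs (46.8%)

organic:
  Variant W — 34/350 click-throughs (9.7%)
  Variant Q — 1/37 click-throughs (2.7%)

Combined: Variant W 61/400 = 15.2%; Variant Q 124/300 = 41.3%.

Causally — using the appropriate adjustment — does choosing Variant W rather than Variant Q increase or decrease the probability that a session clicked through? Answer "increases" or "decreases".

The stratified and pooled comparisons disagree (Variant W wins within each traffic source; Variant Q wins overall), so the answer turns on the causal role of traffic source.
Because the variant influences traffic source, traffic source is a post-treatment mediator, not a confounder. Stratifying on it would bias the estimate; the causal effect is the crude pooled difference.
Pooled: Variant W 15.2% vs Variant Q 41.3%; Variant Q is higher overall.

decreases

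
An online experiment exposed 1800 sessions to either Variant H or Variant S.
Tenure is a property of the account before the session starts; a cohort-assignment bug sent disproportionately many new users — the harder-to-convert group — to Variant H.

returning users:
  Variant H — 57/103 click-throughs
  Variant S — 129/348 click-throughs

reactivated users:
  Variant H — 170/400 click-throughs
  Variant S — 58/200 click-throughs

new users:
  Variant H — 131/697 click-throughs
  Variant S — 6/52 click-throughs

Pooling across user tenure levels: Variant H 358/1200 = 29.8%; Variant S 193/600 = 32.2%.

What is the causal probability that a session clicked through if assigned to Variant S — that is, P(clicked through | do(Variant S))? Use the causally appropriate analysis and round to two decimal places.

Since user tenure is a pre-existing factor (not a product of the variant) and it affects the outcome on its own, it is a confounder. The stratified rates, not the pooled rate, identify the causal effect.
Standardising Variant S to the population user tenure mix: 0.251·129/348 + 0.333·58/200 + 0.416·6/52 = 0.238.

0.24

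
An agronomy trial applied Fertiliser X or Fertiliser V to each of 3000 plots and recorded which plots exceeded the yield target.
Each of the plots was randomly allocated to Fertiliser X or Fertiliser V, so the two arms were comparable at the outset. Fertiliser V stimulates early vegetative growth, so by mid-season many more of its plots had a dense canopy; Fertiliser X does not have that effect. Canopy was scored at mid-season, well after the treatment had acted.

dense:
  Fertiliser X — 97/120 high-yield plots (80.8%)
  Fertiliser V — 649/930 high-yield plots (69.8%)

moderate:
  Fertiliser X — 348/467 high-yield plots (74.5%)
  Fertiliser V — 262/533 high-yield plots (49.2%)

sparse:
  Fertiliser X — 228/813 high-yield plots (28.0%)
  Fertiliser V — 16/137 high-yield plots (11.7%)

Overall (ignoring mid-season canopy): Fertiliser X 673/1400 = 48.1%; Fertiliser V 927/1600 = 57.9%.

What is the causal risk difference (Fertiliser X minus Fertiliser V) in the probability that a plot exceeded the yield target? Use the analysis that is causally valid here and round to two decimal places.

-0.10

Mid-season canopy lies on the pathway fertiliser → mid-season canopy → outcome, so adjusting for it blocks the indirect effect. For the total causal effect of fertiliser, use the unadjusted pooled rates.
The causal difference is the pooled difference: 0.481 − 0.579 = -0.099.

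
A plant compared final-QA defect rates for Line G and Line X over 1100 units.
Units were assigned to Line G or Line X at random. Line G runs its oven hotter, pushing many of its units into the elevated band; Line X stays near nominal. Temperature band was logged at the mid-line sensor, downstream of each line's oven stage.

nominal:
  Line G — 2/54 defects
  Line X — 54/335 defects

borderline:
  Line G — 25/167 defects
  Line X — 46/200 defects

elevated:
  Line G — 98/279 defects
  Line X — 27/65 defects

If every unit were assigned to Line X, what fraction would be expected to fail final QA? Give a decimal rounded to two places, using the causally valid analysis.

Line G is lower inside every in-process temperature band stratum but Line X is lower in aggregate. Whether to stratify depends on how in-process temperature band relates to the line.
The distribution of in-process temperature band is itself part of what the line does — it is an intermediate outcome. Holding it fixed would remove that part of the effect; the total effect is the pooled difference.
So P(outcome | do(Line X)) is just the pooled rate for Line X: 127/600 = 0.212.

0.21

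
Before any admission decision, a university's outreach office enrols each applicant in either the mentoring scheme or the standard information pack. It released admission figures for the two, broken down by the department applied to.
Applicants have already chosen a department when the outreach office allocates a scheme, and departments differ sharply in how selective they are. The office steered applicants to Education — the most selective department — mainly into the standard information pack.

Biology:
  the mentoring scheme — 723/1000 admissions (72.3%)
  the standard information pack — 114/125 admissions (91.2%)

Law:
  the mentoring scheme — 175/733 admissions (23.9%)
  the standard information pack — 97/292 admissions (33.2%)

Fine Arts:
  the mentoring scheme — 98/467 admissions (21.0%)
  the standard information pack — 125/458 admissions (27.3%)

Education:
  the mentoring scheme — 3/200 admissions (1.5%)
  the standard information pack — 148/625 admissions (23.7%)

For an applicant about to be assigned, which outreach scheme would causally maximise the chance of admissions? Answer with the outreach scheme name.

the standard information pack

Department is set before the outreach scheme has any effect — it is not caused by the outreach scheme — and it independently drives the outcome. That makes it a confounder, so the causal comparison is within department levels.
Within each level — Biology: 72.3% vs 91.2%; Law: 23.9% vs 33.2%; Fine Arts: 21.0% vs 27.3%; Education: 1.5% vs 23.7% — the standard information pack is higher every time.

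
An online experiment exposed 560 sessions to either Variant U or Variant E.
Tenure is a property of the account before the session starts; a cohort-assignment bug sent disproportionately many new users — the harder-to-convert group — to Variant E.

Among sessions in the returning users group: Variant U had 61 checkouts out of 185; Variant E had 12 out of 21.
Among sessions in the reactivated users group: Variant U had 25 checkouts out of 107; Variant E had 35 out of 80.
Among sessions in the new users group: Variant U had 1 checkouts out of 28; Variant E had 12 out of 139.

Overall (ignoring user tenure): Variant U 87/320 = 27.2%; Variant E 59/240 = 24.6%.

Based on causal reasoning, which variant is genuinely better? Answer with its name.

Nothing the variant does changes user tenure; the imbalance is an allocation artefact. With user tenure also predicting the outcome, the pooled figure is confounded, and the within-stratum comparison is the causal one.
Within each level — returning users: 33.0% vs 57.1%; reactivated users: 23.4% vs 43.8%; new users: 3.6% vs 8.6% — Variant E is higher every time.

Variant E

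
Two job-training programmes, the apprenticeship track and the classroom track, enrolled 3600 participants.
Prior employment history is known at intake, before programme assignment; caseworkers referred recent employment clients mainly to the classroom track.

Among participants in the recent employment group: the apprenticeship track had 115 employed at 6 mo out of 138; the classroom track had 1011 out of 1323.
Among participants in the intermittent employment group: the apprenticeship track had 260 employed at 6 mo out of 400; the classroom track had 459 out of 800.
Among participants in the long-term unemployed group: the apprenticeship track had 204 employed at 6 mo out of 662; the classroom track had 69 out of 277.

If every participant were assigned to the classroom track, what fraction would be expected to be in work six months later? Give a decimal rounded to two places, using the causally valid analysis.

0.57

The prior employment history-specific comparison favours the apprenticeship track throughout, but the pooled figures favour the classroom track. The question is whether to condition on prior employment history.
Nothing the programme does changes prior employment history; the imbalance is an allocation artefact. With prior employment history also predicting the outcome, the pooled figure is confounded, and the within-stratum comparison is the causal one.
Standardising the classroom track to the population prior employment history mix: 0.406·1011/1323 + 0.333·459/800 + 0.261·69/277 = 0.566.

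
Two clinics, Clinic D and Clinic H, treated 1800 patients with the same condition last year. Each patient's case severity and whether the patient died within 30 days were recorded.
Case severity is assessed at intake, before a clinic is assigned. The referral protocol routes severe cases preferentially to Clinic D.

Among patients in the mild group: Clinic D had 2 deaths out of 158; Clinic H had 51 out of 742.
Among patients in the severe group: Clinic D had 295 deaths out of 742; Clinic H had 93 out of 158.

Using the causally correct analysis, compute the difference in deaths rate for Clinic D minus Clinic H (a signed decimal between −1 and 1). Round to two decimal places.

-0.12

The case severity-specific comparison favours Clinic D throughout, but the pooled figures favour Clinic H. The question is whether to condition on case severity.
Case severity is set before the clinic has any effect — it is not caused by the clinic — and it independently drives the outcome. That makes it a confounder, so the causal comparison is within case severity levels.
Adjusting over the population distribution of case severity: 0.500·(0.013−0.069) + 0.500·(0.398−0.589) = -0.124.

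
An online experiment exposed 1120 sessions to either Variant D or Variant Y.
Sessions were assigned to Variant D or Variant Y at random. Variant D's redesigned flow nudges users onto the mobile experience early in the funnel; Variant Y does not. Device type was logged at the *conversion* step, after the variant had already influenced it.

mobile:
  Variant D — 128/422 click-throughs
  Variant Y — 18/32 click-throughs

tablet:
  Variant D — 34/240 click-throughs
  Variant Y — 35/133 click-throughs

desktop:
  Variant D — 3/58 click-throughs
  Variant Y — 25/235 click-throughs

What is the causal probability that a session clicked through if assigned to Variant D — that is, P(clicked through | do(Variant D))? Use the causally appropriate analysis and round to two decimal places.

Device type lies on the pathway variant → device type → outcome, so adjusting for it blocks the indirect effect. For the total causal effect of variant, use the unadjusted pooled rates.
So P(outcome | do(Variant D)) is just the pooled rate for Variant D: 165/720 = 0.229.

0.23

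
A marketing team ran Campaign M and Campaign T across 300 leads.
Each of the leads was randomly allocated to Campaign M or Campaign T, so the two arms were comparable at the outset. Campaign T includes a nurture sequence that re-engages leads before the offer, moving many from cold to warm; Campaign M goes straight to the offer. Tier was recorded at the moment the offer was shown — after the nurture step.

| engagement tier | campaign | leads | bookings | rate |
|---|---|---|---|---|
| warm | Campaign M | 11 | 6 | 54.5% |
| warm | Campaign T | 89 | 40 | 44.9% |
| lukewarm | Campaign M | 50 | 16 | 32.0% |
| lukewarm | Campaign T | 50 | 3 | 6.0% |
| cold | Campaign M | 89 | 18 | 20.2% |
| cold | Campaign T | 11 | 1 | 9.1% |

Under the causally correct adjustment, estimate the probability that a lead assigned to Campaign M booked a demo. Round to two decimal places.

Within every engagement tier level Campaign M has the higher rate, yet pooled Campaign T does — Simpson's reversal.
Engagement tier is downstream of the campaign. One should not condition on a consequence of treatment, so the overall rates are the right comparison.
So P(outcome | do(Campaign M)) is just the pooled rate for Campaign M: 40/150 = 0.267.

0.27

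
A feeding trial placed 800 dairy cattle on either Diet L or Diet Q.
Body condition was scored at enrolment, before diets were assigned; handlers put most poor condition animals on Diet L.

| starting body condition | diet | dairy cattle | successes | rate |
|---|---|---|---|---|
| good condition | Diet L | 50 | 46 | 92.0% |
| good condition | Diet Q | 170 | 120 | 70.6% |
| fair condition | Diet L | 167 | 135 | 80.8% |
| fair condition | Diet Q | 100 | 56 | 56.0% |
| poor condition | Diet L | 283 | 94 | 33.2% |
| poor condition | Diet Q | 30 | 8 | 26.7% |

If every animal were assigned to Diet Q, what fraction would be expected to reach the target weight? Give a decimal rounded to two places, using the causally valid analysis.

0.49

The starting body condition-specific comparison favours Diet L throughout, but the pooled figures favour Diet Q. The question is whether to condition on starting body condition.
Here starting body condition is a common cause — it drives both which diet a case falls under and the outcome. The crude comparison mixes populations; the stratum-specific rates are the causally relevant ones.
Standardising Diet Q to the population starting body condition mix: 0.275·120/170 + 0.334·56/100 + 0.391·8/30 = 0.485.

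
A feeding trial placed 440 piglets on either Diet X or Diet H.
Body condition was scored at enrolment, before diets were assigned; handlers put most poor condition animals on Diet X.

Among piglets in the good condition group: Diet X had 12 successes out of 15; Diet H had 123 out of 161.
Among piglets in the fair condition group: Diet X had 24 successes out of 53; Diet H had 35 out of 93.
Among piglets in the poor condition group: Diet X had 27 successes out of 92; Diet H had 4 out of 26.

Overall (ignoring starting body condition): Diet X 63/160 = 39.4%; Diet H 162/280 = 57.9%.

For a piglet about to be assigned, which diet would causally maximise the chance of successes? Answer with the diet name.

The starting body condition-specific comparison favours Diet X throughout, but the pooled figures favour Diet H. The question is whether to condition on starting body condition.
Since starting body condition is a pre-existing factor (not a product of the diet) and it affects the outcome on its own, it is a confounder. The stratified rates, not the pooled rate, identify the causal effect.
Within each level — good condition: 80.0% vs 76.4%; fair condition: 45.3% vs 37.6%; poor condition: 29.3% vs 15.4% — Diet X is higher every time.

Diet X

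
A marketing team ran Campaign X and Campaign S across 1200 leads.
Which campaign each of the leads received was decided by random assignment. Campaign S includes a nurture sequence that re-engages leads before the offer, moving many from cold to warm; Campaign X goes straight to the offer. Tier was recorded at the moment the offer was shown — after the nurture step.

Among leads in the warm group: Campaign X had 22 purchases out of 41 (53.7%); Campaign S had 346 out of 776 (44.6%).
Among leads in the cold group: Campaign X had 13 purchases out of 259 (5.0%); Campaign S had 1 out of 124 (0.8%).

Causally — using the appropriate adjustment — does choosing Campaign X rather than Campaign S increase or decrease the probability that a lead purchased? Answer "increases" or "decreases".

The distribution of engagement tier is itself part of what the campaign does — it is an intermediate outcome. Holding it fixed would remove that part of the effect; the total effect is the pooled difference.
Pooled: Campaign X 11.7% vs Campaign S 38.6%; Campaign S is higher overall.

decreases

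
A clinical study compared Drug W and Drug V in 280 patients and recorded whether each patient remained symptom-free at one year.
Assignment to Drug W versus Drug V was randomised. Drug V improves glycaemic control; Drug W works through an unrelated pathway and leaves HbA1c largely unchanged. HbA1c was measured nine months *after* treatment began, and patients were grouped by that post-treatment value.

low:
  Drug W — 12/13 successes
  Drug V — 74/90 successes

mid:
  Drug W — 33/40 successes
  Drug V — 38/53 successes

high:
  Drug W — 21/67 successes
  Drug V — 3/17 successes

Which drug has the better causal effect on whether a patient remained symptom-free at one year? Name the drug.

Drug V

HbA1c is recorded after the drug and is itself shifted by it — it sits on the causal path from drug to outcome. Conditioning on a mediator would strip out part of the effect we want; the pooled comparison gives the total causal effect.
Pooled: Drug W 55.0% vs Drug V 71.9%; Drug V is higher overall.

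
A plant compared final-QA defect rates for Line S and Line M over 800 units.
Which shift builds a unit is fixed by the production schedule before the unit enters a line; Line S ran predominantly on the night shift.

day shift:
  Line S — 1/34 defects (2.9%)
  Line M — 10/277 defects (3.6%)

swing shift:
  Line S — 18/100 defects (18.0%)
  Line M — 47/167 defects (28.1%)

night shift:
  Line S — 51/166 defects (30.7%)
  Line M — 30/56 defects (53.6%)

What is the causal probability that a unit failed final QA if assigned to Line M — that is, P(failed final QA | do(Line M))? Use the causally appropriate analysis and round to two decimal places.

0.26

The stratified and pooled comparisons disagree (Line S wins within each shift; Line M wins overall), so the answer turns on the causal role of shift.
Shift differs across lines for reasons unrelated to any effect of the line itself, and it separately predicts the outcome — a classic confounder. We must compare within shift levels.
Standardising Line M to the population shift mix: 0.389·10/277 + 0.334·47/167 + 0.278·30/56 = 0.257.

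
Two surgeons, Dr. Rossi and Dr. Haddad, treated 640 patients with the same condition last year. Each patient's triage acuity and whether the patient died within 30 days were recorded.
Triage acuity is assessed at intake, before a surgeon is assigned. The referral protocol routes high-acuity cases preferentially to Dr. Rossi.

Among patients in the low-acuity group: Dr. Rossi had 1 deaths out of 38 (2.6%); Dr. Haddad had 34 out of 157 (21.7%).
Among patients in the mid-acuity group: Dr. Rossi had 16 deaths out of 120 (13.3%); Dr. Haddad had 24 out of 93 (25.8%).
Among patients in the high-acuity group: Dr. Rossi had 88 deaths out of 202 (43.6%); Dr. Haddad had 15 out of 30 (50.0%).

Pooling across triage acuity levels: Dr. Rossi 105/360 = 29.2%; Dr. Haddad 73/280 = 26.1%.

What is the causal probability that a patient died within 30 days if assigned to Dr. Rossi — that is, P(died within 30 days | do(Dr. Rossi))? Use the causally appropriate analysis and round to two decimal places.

Triage acuity is set before the surgeon has any effect — it is not caused by the surgeon — and it independently drives the outcome. That makes it a confounder, so the causal comparison is within triage acuity levels.
Standardising Dr. Rossi to the population triage acuity mix: 0.305·1/38 + 0.333·16/120 + 0.362·88/202 = 0.210.

0.21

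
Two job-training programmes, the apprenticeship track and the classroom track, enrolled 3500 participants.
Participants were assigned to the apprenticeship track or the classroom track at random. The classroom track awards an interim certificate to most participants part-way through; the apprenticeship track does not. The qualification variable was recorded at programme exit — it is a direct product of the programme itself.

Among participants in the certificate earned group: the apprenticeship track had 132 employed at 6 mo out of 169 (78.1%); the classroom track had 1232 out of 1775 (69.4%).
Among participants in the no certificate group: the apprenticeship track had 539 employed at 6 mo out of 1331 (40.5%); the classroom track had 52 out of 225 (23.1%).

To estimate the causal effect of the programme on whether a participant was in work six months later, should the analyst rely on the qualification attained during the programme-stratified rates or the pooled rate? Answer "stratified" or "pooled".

pooled

Stratifying would compare programmes among participants the programmes themselves sorted into qualification attained during the programme groups — a form of selection on an intermediate. The unconditioned pooled rates give the total causal effect.
Pooled: the apprenticeship track 44.7% vs the classroom track 64.2%; the classroom track is higher overall.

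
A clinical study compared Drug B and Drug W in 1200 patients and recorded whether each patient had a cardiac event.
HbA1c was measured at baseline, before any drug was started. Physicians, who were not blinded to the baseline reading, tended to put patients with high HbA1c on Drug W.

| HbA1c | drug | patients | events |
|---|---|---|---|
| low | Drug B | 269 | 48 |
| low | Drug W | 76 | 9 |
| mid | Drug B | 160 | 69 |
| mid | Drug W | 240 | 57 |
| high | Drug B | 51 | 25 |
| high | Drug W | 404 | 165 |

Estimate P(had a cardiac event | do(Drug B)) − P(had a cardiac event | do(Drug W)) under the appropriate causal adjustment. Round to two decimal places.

+0.11

HbA1c is set before the drug has any effect — it is not caused by the drug — and it independently drives the outcome. That makes it a confounder, so the causal comparison is within HbA1c levels.
Adjusting over the population distribution of HbA1c: 0.287·(0.178−0.118) + 0.333·(0.431−0.237) + 0.379·(0.490−0.408) = +0.113.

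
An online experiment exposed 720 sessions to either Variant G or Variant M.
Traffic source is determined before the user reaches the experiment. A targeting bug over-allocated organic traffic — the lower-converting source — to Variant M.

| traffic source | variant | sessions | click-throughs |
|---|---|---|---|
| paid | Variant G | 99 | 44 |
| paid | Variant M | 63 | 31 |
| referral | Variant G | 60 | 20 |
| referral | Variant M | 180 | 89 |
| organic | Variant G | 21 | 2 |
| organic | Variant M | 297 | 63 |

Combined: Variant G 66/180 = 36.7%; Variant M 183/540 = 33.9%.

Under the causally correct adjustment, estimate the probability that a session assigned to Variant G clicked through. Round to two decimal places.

0.25

Within every traffic source level Variant M has the higher rate, yet pooled Variant G does — Simpson's reversal.
Traffic source differs across variants for reasons unrelated to any effect of the variant itself, and it separately predicts the outcome — a classic confounder. We must compare within traffic source levels.
Standardising Variant G to the population traffic source mix: 0.225·44/99 + 0.333·20/60 + 0.442·2/21 = 0.253.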